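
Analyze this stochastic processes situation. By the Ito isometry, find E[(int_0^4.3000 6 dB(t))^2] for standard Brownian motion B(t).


By Ito isometry: E[(int f dB)^2] = int f^2 dt
= 6^2 * 4.3000
= 36 * 4.3000 = 154.8000

154.8000


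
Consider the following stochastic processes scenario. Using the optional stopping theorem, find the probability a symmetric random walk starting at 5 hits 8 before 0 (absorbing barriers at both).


By optional stopping theorem: E(M at tau) = M(0) = 5
P(hit 8)*8 + P(hit 0)*0 = 5
P(hit 8) = (5 - 0)/(8 - 0) = 5/8 = 0.6250

0.6250


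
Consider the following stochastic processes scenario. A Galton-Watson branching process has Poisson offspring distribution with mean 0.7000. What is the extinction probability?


Since mu = 0.7000 <= 1, extinction probability = 1.

1.0000


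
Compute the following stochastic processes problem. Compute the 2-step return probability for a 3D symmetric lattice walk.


P(return in 2 steps) = P(reverse first step) = 1/(2d)
= 1/6
= 0.1667

0.1667


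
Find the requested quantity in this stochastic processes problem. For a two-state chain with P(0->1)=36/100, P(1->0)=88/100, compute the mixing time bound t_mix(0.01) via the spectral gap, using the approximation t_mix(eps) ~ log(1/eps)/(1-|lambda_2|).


lambda_2 = |1 - p01 - p10| = |1 - 0.3600 - 0.8800| = 0.2400
t_mix ~ log(1/eps)/(1 - |lambda_2|)
= log(100)/(1 - 0.2400) = 4.6052/0.7600
= 6.0594

6.0594


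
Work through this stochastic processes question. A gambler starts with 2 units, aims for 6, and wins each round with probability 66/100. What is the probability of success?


Gambler's ruin formula:
r = q/p = 0.3400/0.6600 = 0.5152
P(win) = (1 - r^i)/(1 - r^N)
= (1 - 0.5152^2)/(1 - 0.5152^6)
= 0.7486

0.7486


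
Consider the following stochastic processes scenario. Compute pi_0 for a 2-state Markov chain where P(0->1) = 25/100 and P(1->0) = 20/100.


Stationary distribution: pi_0 = p10/(p01+p10), pi_1 = p01/(p01+p10)
p01 = 0.2500, p10 = 0.2000
pi_0 = 0.4444

0.4444


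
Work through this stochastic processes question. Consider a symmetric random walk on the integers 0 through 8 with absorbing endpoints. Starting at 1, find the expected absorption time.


For symmetric RW on 0,...,N with absorbing barriers, E(i) = i*(N-i)
E(1) = 1 * 7 = 7

7


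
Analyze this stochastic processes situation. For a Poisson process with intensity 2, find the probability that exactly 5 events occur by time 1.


P(N(t)=k) = (lambda*t)^k * exp(-lambda*t) / k!
lambda*t = 2
= 2^5 * exp(-2) / 5!
= 32 * 0.1353 / 120
= 0.0361

0.0361


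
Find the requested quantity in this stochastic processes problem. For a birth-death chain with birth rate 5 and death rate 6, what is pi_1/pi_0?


For birth-death process, pi_n/pi_0 = (lambda/mu)^n
= (5/6)^1
= 0.8333

0.8333


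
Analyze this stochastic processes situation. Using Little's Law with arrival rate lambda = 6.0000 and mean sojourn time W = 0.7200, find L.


Little's Law: L = lambda * W
= 6.0000 * 0.7200
= 4.3200

4.3200


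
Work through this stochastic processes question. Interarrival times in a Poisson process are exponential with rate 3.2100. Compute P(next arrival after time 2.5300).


P(X > t) = exp(-lambda * t)
= exp(-3.2100 * 2.5300)
= exp(-8.1213) = 2.9714e-04

2.9714e-04


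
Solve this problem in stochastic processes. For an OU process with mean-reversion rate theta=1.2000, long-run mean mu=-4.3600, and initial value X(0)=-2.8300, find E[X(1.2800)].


E[X(t)] = mu + (X(0) - mu)*exp(-theta*t)
= -4.3600 + (-2.8300 - -4.3600)*exp(-1.2000*1.2800)
= -4.3600 + 1.5300 * 0.2152
= -4.0307

-4.0307


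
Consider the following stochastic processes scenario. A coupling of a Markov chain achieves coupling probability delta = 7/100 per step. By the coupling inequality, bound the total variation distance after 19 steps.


TV distance bound <= (1-delta)^n
= (1 - 0.0700)^19
= 0.9300^19
= 0.2519

0.2519


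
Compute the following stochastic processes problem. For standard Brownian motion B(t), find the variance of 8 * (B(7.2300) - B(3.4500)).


Var(alpha*(B(t)-B(s))) = alpha^2 * (t-s)
= 8^2 * (7.2300 - 3.4500)
= 64 * 3.7800
= 241.9200

241.9200


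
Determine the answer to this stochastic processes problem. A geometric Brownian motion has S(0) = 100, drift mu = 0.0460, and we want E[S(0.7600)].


E[S(t)] = S(0) * exp(mu * t)
= 100 * exp(0.0460 * 0.7600)
= 100 * 1.0356
= 103.5578

103.5578


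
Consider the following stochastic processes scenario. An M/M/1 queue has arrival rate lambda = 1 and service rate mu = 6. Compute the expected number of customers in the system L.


rho = 1/6 = 0.1667
L = rho/(1-rho)
= 0.1667/0.8333
= 0.2000

0.2000


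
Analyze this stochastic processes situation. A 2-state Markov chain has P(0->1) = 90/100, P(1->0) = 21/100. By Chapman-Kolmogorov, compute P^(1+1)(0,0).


P^2 = P^1 * P^1
Computing via matrix multiplication of the transition matrix.
Entry (0,0) of P^2 = 0.1990

0.1990


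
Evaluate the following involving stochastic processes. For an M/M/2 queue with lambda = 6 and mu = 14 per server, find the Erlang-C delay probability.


a = lambda/mu = 0.4286
rho = a/c = 0.2143
Erlang-C formula applied:
C(c,a) = 0.0756

0.0756


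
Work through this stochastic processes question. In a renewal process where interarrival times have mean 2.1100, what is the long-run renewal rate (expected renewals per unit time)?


Long-run renewal rate = 1/E(X)
= 1/2.1100
= 0.4739

0.4739


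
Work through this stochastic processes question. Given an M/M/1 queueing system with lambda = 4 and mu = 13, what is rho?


rho = lambda/mu
= 4/13
= 0.3077

0.3077


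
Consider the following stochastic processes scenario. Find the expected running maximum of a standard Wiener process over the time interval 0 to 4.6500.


E(max B(s)) = sqrt(2t/pi)
= sqrt(2*4.6500/pi)
= sqrt(2.9603)
= 1.7205

1.7205


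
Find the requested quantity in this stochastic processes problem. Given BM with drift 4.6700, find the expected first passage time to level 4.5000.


Expected first passage time = a/mu
= 4.5000/4.6700
= 0.9636

0.9636


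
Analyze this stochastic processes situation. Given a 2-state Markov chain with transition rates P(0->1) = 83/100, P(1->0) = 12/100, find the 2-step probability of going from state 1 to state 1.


Computing P^2 by matrix multiplication.
P = [[0.1700, 0.8300], [0.1200, 0.8800]]
After raising P to the power 2:
P^2(1,1) = 0.8740

0.8740


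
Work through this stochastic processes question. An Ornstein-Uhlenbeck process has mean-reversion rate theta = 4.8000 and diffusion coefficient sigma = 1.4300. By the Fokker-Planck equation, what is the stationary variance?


Stationary variance = sigma^2 / (2*theta)
= 1.4300^2 / (2*4.8000)
= 2.0449 / 9.6000
= 0.2130

0.2130


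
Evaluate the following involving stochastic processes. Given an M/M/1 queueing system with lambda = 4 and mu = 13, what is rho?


rho = lambda/mu
= 4/13
= 0.3077

0.3077


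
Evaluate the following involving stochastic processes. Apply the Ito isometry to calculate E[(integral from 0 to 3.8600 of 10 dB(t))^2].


By Ito isometry: E[(int f dB)^2] = int f^2 dt
= 10^2 * 3.8600
= 100 * 3.8600 = 386.0000

386.0000


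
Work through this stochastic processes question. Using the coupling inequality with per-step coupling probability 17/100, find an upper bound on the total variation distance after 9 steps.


TV distance bound <= (1-delta)^n
= (1 - 0.1700)^9
= 0.8300^9
= 0.1869

0.1869


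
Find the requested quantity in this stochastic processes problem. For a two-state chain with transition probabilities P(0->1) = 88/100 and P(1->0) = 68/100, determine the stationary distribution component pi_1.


Stationary distribution: pi_0 = p10/(p01+p10), pi_1 = p01/(p01+p10)
p01 = 0.8800, p10 = 0.6800
pi_1 = 0.5641

0.5641


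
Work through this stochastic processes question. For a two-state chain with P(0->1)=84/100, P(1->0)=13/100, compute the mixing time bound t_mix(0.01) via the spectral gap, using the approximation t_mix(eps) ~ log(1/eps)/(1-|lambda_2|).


lambda_2 = |1 - p01 - p10| = |1 - 0.8400 - 0.1300| = 0.0300
t_mix ~ log(1/eps)/(1 - |lambda_2|)
= log(100)/(1 - 0.0300) = 4.6052/0.9700
= 4.7476

4.7476


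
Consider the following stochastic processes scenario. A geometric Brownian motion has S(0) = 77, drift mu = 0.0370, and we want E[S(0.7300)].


E[S(t)] = S(0) * exp(mu * t)
= 77 * exp(0.0370 * 0.7300)
= 77 * 1.0274
= 79.1081

79.1081


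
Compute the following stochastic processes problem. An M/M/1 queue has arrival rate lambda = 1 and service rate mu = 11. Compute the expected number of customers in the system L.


rho = 1/11 = 0.0909
L = rho/(1-rho)
= 0.0909/0.9091
= 0.1000

0.1000


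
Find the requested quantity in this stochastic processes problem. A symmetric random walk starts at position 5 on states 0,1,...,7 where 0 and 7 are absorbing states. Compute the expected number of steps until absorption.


For symmetric RW on 0,...,N with absorbing barriers, E(i) = i*(N-i)
E(5) = 5 * 2 = 10

10


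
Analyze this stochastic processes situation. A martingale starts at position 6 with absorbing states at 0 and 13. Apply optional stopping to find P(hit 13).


By optional stopping theorem: E(M at tau) = M(0) = 6
P(hit 13)*13 + P(hit 0)*0 = 6
P(hit 13) = (6 - 0)/(13 - 0) = 6/13 = 0.4615

0.4615


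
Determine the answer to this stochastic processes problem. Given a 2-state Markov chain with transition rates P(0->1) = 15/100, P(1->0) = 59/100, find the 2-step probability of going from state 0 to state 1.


Computing P^2 by matrix multiplication.
P = [[0.8500, 0.1500], [0.5900, 0.4100]]
After raising P to the power 2:
P^2(0,1) = 0.1890

0.1890


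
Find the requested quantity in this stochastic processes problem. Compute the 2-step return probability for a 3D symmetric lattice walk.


P(return in 2 steps) = P(reverse first step) = 1/(2d)
= 1/6
= 0.1667

0.1667


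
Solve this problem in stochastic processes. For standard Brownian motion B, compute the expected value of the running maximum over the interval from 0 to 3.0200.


E(max B(s)) = sqrt(2t/pi)
= sqrt(2*3.0200/pi)
= sqrt(1.9226)
= 1.3866

1.3866


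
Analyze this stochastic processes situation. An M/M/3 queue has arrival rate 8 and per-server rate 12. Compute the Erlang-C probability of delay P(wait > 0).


a = lambda/mu = 0.6667
rho = a/c = 0.2222
Erlang-C formula applied:
C(c,a) = 0.0325

0.0325


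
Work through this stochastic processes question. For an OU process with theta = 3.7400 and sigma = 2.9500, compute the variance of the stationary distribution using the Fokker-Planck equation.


Stationary variance = sigma^2 / (2*theta)
= 2.9500^2 / (2*3.7400)
= 8.7025 / 7.4800
= 1.1634

1.1634


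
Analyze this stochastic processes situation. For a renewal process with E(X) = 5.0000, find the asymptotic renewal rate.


Long-run renewal rate = 1/E(X)
= 1/5.0000
= 0.2000

0.2000


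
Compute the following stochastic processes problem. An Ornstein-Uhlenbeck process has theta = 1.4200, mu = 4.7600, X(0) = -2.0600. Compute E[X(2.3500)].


E[X(t)] = mu + (X(0) - mu)*exp(-theta*t)
= 4.7600 + (-2.0600 - 4.7600)*exp(-1.4200*2.3500)
= 4.7600 + -6.8200 * 0.0355
= 4.5176

4.5176


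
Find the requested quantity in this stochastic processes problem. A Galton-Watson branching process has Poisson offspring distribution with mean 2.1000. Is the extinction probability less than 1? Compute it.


Since mu = 2.1000 > 1, extinction prob q < 1.
Solve s = exp(mu*(s-1)) iteratively.
q = 0.1779

0.1779


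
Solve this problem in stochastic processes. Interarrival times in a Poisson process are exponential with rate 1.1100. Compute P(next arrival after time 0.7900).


P(X > t) = exp(-lambda * t)
= exp(-1.1100 * 0.7900)
= exp(-0.8769) = 0.4161

0.4161


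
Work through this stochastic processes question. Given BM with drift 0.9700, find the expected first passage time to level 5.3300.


Expected first passage time = a/mu
= 5.3300/0.9700
= 5.4948

5.4948


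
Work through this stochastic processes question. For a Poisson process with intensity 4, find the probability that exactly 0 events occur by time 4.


P(N(t)=k) = (lambda*t)^k * exp(-lambda*t) / k!
lambda*t = 16
= 16^0 * exp(-16) / 0!
= 1 * 1.1254e-07 / 1
= 1.1254e-07

1.1254e-07


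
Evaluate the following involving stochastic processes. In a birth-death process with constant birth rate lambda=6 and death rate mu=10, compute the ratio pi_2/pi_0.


For birth-death process, pi_n/pi_0 = (lambda/mu)^n
= (6/10)^2
= 0.3600

0.3600


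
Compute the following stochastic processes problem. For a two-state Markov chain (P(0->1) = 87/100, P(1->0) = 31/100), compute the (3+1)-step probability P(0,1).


P^4 = P^3 * P^1
Computing via matrix multiplication of the transition matrix.
Entry (0,1) of P^4 = 0.7365

0.7365


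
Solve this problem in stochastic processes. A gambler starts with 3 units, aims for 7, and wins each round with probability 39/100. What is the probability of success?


Gambler's ruin formula:
r = q/p = 0.6100/0.3900 = 1.5641
P(win) = (1 - r^i)/(1 - r^N)
= (1 - 1.5641^3)/(1 - 1.5641^7)
= 0.1291

0.1291


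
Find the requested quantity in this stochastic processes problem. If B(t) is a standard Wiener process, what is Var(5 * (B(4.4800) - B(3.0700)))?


Var(alpha*(B(t)-B(s))) = alpha^2 * (t-s)
= 5^2 * (4.4800 - 3.0700)
= 25 * 1.4100
= 35.2500

35.2500


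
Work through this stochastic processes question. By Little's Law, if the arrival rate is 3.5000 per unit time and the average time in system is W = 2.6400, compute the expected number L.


Little's Law: L = lambda * W
= 3.5000 * 2.6400
= 9.2400

9.2400


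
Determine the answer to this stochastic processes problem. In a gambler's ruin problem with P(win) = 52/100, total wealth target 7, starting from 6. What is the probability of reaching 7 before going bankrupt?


Gambler's ruin formula:
r = q/p = 0.4800/0.5200 = 0.9231
P(win) = (1 - r^i)/(1 - r^N)
= (1 - 0.9231^6)/(1 - 0.9231^7)
= 0.8891

0.8891


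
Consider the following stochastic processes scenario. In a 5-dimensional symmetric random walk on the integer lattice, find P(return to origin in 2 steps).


P(return in 2 steps) = P(reverse first step) = 1/(2d)
= 1/10
= 0.1000

0.1000


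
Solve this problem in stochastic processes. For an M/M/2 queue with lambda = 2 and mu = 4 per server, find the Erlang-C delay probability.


a = lambda/mu = 0.5000
rho = a/c = 0.2500
Erlang-C formula applied:
C(c,a) = 0.1000

0.1000


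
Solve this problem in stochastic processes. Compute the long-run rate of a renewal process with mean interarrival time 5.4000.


Long-run renewal rate = 1/E(X)
= 1/5.4000
= 0.1852

0.1852


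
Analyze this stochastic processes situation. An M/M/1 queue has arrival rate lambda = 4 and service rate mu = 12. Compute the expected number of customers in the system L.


rho = 4/12 = 0.3333
L = rho/(1-rho)
= 0.3333/0.6667
= 0.5000

0.5000


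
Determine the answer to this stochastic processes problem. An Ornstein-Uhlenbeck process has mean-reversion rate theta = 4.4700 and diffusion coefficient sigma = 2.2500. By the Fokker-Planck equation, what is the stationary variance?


Stationary variance = sigma^2 / (2*theta)
= 2.2500^2 / (2*4.4700)
= 5.0625 / 8.9400
= 0.5663

0.5663


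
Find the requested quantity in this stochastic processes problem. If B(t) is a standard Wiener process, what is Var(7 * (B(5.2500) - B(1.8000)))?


Var(alpha*(B(t)-B(s))) = alpha^2 * (t-s)
= 7^2 * (5.2500 - 1.8000)
= 49 * 3.4500
= 169.0500

169.0500


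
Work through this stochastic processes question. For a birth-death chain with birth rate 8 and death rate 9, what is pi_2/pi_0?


For birth-death process, pi_n/pi_0 = (lambda/mu)^n
= (8/9)^2
= 0.7901

0.7901


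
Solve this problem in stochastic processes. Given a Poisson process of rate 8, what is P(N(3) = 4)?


P(N(t)=k) = (lambda*t)^k * exp(-lambda*t) / k!
lambda*t = 24
= 24^4 * exp(-24) / 4!
= 331776 * 3.7751e-11 / 24
= 5.2187e-07

5.2187e-07


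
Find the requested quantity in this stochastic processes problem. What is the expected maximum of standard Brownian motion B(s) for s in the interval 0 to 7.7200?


E(max B(s)) = sqrt(2t/pi)
= sqrt(2*7.7200/pi)
= sqrt(4.9147)
= 2.2169

2.2169


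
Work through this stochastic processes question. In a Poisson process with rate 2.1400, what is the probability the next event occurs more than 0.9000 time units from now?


P(X > t) = exp(-lambda * t)
= exp(-2.1400 * 0.9000)
= exp(-1.9260) = 0.1457

0.1457


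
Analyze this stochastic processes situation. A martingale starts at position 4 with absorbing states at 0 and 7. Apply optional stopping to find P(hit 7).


By optional stopping theorem: E(M at tau) = M(0) = 4
P(hit 7)*7 + P(hit 0)*0 = 4
P(hit 7) = (4 - 0)/(7 - 0) = 4/7 = 0.5714

0.5714


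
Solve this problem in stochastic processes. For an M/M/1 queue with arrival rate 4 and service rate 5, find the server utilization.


rho = lambda/mu
= 4/5
= 0.8000

0.8000


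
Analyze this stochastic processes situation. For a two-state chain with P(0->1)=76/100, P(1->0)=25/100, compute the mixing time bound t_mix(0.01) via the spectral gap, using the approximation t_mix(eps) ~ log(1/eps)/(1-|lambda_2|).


lambda_2 = |1 - p01 - p10| = |1 - 0.7600 - 0.2500| = 0.0100
t_mix ~ log(1/eps)/(1 - |lambda_2|)
= log(100)/(1 - 0.0100) = 4.6052/0.9900
= 4.6517

4.6517


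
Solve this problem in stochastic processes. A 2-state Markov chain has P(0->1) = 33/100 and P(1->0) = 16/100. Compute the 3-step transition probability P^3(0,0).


Computing P^3 by matrix multiplication.
P = [[0.6700, 0.3300], [0.1600, 0.8400]]
After raising P to the power 3:
P^3(0,0) = 0.4159

0.4159


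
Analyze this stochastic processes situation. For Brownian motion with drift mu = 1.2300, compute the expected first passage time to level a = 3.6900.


Expected first passage time = a/mu
= 3.6900/1.2300
= 3.0000

3.0000


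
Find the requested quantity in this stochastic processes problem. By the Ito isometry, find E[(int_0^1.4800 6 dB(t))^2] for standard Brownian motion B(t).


By Ito isometry: E[(int f dB)^2] = int f^2 dt
= 6^2 * 1.4800
= 36 * 1.4800 = 53.2800

53.2800


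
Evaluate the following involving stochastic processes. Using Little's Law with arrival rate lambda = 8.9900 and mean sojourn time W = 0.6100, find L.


Little's Law: L = lambda * W
= 8.9900 * 0.6100
= 5.4839

5.4839


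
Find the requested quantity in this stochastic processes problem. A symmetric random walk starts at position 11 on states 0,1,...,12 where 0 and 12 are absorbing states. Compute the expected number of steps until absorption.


For symmetric RW on 0,...,N with absorbing barriers, E(i) = i*(N-i)
E(11) = 11 * 1 = 11

11


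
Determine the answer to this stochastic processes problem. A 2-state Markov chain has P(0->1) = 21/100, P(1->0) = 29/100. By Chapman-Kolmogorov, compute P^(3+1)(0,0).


P^4 = P^3 * P^1
Computing via matrix multiplication of the transition matrix.
Entry (0,0) of P^4 = 0.6062

0.6062


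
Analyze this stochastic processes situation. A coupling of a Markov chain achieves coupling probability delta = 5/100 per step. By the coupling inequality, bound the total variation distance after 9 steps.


TV distance bound <= (1-delta)^n
= (1 - 0.0500)^9
= 0.9500^9
= 0.6302

0.6302


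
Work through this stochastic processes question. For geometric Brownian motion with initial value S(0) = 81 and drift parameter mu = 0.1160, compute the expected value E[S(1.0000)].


E[S(t)] = S(0) * exp(mu * t)
= 81 * exp(0.1160 * 1.0000)
= 81 * 1.1230
= 90.9627

90.9627


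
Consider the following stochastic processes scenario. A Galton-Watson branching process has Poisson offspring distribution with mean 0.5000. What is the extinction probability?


Since mu = 0.5000 <= 1, extinction probability = 1.

1.0000


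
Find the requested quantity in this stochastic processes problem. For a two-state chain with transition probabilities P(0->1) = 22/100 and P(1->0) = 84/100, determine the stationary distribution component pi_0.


Stationary distribution: pi_0 = p10/(p01+p10), pi_1 = p01/(p01+p10)
p01 = 0.2200, p10 = 0.8400
pi_0 = 0.7925

0.7925


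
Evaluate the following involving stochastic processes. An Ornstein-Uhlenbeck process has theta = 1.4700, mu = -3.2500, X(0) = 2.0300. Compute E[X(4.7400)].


E[X(t)] = mu + (X(0) - mu)*exp(-theta*t)
= -3.2500 + (2.0300 - -3.2500)*exp(-1.4700*4.7400)
= -3.2500 + 5.2800 * 9.4172e-04
= -3.2450

-3.2450


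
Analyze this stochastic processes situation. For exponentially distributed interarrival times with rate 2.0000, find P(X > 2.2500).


P(X > t) = exp(-lambda * t)
= exp(-2.0000 * 2.2500)
= exp(-4.5000) = 0.0111

0.0111


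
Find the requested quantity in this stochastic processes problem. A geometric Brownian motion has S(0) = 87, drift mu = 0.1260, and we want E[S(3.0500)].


E[S(t)] = S(0) * exp(mu * t)
= 87 * exp(0.1260 * 3.0500)
= 87 * 1.4686
= 127.7670

127.7670


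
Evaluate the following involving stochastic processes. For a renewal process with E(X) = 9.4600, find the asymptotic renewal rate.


Long-run renewal rate = 1/E(X)
= 1/9.4600
= 0.1057

0.1057


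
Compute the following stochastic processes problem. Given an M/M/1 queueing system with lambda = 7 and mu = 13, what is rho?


rho = lambda/mu
= 7/13
= 0.5385

0.5385


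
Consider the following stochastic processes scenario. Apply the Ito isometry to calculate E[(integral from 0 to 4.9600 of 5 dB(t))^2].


By Ito isometry: E[(int f dB)^2] = int f^2 dt
= 5^2 * 4.9600
= 25 * 4.9600 = 124.0000

124.0000


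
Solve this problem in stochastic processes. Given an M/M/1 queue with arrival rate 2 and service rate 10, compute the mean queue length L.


rho = 2/10 = 0.2000
L = rho/(1-rho)
= 0.2000/0.8000
= 0.2500

0.2500


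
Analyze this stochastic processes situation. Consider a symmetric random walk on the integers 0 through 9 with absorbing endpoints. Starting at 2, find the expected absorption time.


For symmetric RW on 0,...,N with absorbing barriers, E(i) = i*(N-i)
E(2) = 2 * 7 = 14

14


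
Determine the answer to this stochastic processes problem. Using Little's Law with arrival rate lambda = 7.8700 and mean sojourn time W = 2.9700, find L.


Little's Law: L = lambda * W
= 7.8700 * 2.9700
= 23.3739

23.3739


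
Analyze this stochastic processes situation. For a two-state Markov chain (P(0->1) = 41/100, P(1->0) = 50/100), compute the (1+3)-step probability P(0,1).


P^4 = P^1 * P^3
Computing via matrix multiplication of the transition matrix.
Entry (0,1) of P^4 = 0.4505

0.4505


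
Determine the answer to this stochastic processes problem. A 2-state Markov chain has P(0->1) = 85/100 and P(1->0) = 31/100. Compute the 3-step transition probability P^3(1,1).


Computing P^3 by matrix multiplication.
P = [[0.1500, 0.8500], [0.3100, 0.6900]]
After raising P to the power 3:
P^3(1,1) = 0.7317

0.7317


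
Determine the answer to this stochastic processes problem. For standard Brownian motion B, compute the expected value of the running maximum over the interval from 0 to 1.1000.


E(max B(s)) = sqrt(2t/pi)
= sqrt(2*1.1000/pi)
= sqrt(0.7003)
= 0.8368

0.8368


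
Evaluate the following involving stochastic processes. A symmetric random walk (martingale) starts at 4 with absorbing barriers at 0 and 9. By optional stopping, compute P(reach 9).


By optional stopping theorem: E(M at tau) = M(0) = 4
P(hit 9)*9 + P(hit 0)*0 = 4
P(hit 9) = (4 - 0)/(9 - 0) = 4/9 = 0.4444

0.4444


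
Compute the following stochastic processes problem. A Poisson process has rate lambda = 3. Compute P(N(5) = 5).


P(N(t)=k) = (lambda*t)^k * exp(-lambda*t) / k!
lambda*t = 15
= 15^5 * exp(-15) / 5!
= 759375 * 3.0590e-07 / 120
= 0.0019

0.0019


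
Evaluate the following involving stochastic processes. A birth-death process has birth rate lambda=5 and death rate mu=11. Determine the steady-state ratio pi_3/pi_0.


For birth-death process, pi_n/pi_0 = (lambda/mu)^n
= (5/11)^3
= 0.0939

0.0939


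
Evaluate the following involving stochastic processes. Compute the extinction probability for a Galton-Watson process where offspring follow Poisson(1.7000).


Since mu = 1.7000 > 1, extinction prob q < 1.
Solve s = exp(mu*(s-1)) iteratively.
q = 0.3088

0.3088


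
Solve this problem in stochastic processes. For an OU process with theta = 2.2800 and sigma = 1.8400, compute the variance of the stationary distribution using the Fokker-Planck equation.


Stationary variance = sigma^2 / (2*theta)
= 1.8400^2 / (2*2.2800)
= 3.3856 / 4.5600
= 0.7425

0.7425


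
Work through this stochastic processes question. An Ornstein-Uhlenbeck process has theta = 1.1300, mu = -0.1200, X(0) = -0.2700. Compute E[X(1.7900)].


E[X(t)] = mu + (X(0) - mu)*exp(-theta*t)
= -0.1200 + (-0.2700 - -0.1200)*exp(-1.1300*1.7900)
= -0.1200 + -0.1500 * 0.1323
= -0.1398

-0.1398


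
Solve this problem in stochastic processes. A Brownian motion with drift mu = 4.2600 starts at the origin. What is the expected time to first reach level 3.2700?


Expected first passage time = a/mu
= 3.2700/4.2600
= 0.7676

0.7676


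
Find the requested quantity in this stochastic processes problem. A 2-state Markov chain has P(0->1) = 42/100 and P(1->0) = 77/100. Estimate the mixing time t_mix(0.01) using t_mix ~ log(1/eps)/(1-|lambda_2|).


lambda_2 = |1 - p01 - p10| = |1 - 0.4200 - 0.7700| = 0.1900
t_mix ~ log(1/eps)/(1 - |lambda_2|)
= log(100)/(1 - 0.1900) = 4.6052/0.8100
= 5.6854

5.6854


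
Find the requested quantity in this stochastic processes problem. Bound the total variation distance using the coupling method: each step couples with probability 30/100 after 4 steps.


TV distance bound <= (1-delta)^n
= (1 - 0.3000)^4
= 0.7000^4
= 0.2401

0.2401


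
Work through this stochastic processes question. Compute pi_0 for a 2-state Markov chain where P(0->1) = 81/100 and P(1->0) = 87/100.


Stationary distribution: pi_0 = p10/(p01+p10), pi_1 = p01/(p01+p10)
p01 = 0.8100, p10 = 0.8700
pi_0 = 0.5179

0.5179


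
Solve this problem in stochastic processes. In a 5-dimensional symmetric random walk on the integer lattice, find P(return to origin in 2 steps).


P(return in 2 steps) = P(reverse first step) = 1/(2d)
= 1/10
= 0.1000

0.1000


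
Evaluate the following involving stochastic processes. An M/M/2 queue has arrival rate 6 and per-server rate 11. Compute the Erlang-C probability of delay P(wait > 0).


a = lambda/mu = 0.5455
rho = a/c = 0.2727
Erlang-C formula applied:
C(c,a) = 0.1169

0.1169


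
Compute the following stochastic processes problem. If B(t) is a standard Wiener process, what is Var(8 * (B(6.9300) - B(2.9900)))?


Var(alpha*(B(t)-B(s))) = alpha^2 * (t-s)
= 8^2 * (6.9300 - 2.9900)
= 64 * 3.9400
= 252.1600

252.1600


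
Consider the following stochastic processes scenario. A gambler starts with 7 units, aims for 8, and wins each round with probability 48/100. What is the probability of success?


Gambler's ruin formula:
r = q/p = 0.5200/0.4800 = 1.0833
P(win) = (1 - r^i)/(1 - r^N)
= (1 - 1.0833^7)/(1 - 1.0833^8)
= 0.8373

0.8373


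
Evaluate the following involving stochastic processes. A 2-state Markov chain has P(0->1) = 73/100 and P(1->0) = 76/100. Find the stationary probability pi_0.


Stationary distribution: pi_0 = p10/(p01+p10), pi_1 = p01/(p01+p10)
p01 = 0.7300, p10 = 0.7600
pi_0 = 0.5101

0.5101


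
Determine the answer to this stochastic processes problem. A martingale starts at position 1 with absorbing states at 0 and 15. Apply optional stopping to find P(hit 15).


By optional stopping theorem: E(M at tau) = M(0) = 1
P(hit 15)*15 + P(hit 0)*0 = 1
P(hit 15) = (1 - 0)/(15 - 0) = 1/15 = 0.0667

0.0667


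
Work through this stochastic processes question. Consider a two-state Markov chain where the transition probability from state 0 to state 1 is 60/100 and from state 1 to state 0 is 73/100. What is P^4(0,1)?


Computing P^4 by matrix multiplication.
P = [[0.4000, 0.6000], [0.7300, 0.2700]]
After raising P to the power 4:
P^4(0,1) = 0.4458

0.4458


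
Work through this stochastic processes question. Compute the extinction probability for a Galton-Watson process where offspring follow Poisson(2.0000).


Since mu = 2.0000 > 1, extinction prob q < 1.
Solve s = exp(mu*(s-1)) iteratively.
q = 0.2032

0.2032


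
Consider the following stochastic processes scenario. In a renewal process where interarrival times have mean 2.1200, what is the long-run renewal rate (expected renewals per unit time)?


Long-run renewal rate = 1/E(X)
= 1/2.1200
= 0.4717

0.4717


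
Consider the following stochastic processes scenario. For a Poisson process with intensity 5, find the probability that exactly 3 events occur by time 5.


P(N(t)=k) = (lambda*t)^k * exp(-lambda*t) / k!
lambda*t = 25
= 25^3 * exp(-25) / 3!
= 15625 * 1.3888e-11 / 6
= 3.6167e-08

3.6167e-08


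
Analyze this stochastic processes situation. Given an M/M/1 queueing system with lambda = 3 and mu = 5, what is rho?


rho = lambda/mu
= 3/5
= 0.6000

0.6000


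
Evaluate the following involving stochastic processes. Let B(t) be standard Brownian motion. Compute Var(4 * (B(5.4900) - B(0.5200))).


Var(alpha*(B(t)-B(s))) = alpha^2 * (t-s)
= 4^2 * (5.4900 - 0.5200)
= 16 * 4.9700
= 79.5200

79.5200


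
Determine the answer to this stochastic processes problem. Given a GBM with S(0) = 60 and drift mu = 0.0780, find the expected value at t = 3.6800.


E[S(t)] = S(0) * exp(mu * t)
= 60 * exp(0.0780 * 3.6800)
= 60 * 1.3325
= 79.9487

79.9487


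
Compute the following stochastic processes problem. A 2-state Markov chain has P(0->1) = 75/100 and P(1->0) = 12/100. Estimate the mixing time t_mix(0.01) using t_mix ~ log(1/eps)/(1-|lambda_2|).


lambda_2 = |1 - p01 - p10| = |1 - 0.7500 - 0.1200| = 0.1300
t_mix ~ log(1/eps)/(1 - |lambda_2|)
= log(100)/(1 - 0.1300) = 4.6052/0.8700
= 5.2933

5.2933


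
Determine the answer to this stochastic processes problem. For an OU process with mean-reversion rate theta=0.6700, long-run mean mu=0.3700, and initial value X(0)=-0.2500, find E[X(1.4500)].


E[X(t)] = mu + (X(0) - mu)*exp(-theta*t)
= 0.3700 + (-0.2500 - 0.3700)*exp(-0.6700*1.4500)
= 0.3700 + -0.6200 * 0.3785
= 0.1353

0.1353


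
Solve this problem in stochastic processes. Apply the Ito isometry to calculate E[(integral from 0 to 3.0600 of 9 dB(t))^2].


By Ito isometry: E[(int f dB)^2] = int f^2 dt
= 9^2 * 3.0600
= 81 * 3.0600 = 247.8600

247.8600


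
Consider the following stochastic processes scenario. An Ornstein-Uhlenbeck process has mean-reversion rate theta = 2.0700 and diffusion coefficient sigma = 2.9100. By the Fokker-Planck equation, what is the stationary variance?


Stationary variance = sigma^2 / (2*theta)
= 2.9100^2 / (2*2.0700)
= 8.4681 / 4.1400
= 2.0454

2.0454


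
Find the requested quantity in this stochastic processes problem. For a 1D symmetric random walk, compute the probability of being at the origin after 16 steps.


P(S(16) = 0) = C(16,8) / 4^8
= 12870 / 65536
= 0.1964

0.1964


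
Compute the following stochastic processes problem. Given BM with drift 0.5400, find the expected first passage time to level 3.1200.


Expected first passage time = a/mu
= 3.1200/0.5400
= 5.7778

5.7778


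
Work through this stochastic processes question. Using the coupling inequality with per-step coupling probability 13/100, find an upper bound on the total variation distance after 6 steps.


TV distance bound <= (1-delta)^n
= (1 - 0.1300)^6
= 0.8700^6
= 0.4336

0.4336


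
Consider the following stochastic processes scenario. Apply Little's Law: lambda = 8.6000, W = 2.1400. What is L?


Little's Law: L = lambda * W
= 8.6000 * 2.1400
= 18.4040

18.4040


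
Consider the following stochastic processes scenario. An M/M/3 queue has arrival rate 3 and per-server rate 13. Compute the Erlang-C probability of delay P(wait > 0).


a = lambda/mu = 0.2308
rho = a/c = 0.0769
Erlang-C formula applied:
C(c,a) = 0.0018

0.0018


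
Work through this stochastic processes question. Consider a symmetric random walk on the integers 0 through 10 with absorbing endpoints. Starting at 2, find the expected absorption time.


For symmetric RW on 0,...,N with absorbing barriers, E(i) = i*(N-i)
E(2) = 2 * 8 = 16

16


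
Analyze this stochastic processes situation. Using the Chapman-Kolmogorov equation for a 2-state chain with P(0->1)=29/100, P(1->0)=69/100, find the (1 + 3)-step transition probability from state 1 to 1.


P^4 = P^1 * P^3
Computing via matrix multiplication of the transition matrix.
Entry (1,1) of P^4 = 0.2959

0.2959


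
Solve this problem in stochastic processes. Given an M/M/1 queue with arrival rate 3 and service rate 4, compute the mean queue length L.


rho = 3/4 = 0.7500
L = rho/(1-rho)
= 0.7500/0.2500
= 3.0000

3.0000


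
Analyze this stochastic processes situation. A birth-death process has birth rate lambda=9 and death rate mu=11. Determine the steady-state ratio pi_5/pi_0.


For birth-death process, pi_n/pi_0 = (lambda/mu)^n
= (9/11)^5
= 0.3666

0.3666


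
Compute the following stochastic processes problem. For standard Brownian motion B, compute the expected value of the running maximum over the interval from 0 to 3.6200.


E(max B(s)) = sqrt(2t/pi)
= sqrt(2*3.6200/pi)
= sqrt(2.3046)
= 1.5181

1.5181


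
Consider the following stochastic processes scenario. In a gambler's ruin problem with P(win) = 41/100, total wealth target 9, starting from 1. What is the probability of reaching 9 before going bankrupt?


Gambler's ruin formula:
r = q/p = 0.5900/0.4100 = 1.4390
P(win) = (1 - r^i)/(1 - r^N)
= (1 - 1.4390^1)/(1 - 1.4390^9)
= 0.0172

0.0172


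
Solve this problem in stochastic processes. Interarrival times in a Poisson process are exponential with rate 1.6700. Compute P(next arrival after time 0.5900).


P(X > t) = exp(-lambda * t)
= exp(-1.6700 * 0.5900)
= exp(-0.9853) = 0.3733

0.3733


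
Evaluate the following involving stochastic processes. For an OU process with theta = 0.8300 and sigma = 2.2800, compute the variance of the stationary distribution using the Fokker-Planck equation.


Stationary variance = sigma^2 / (2*theta)
= 2.2800^2 / (2*0.8300)
= 5.1984 / 1.6600
= 3.1316

3.1316


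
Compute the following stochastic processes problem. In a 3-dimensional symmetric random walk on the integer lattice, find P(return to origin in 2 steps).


P(return in 2 steps) = P(reverse first step) = 1/(2d)
= 1/6
= 0.1667

0.1667


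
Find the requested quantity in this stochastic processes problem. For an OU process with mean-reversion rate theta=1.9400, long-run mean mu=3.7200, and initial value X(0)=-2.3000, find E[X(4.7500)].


E[X(t)] = mu + (X(0) - mu)*exp(-theta*t)
= 3.7200 + (-2.3000 - 3.7200)*exp(-1.9400*4.7500)
= 3.7200 + -6.0200 * 9.9535e-05
= 3.7194

3.7194


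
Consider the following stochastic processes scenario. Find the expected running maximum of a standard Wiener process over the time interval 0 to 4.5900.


E(max B(s)) = sqrt(2t/pi)
= sqrt(2*4.5900/pi)
= sqrt(2.9221)
= 1.7094

1.7094


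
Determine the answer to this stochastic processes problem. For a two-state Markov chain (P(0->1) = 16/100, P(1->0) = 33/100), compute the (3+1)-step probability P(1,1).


P^4 = P^3 * P^1
Computing via matrix multiplication of the transition matrix.
Entry (1,1) of P^4 = 0.3721

0.3721


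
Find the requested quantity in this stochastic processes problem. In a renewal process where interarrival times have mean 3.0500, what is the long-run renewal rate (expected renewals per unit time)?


Long-run renewal rate = 1/E(X)
= 1/3.0500
= 0.3279

0.3279


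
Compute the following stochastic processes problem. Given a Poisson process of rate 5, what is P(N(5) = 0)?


P(N(t)=k) = (lambda*t)^k * exp(-lambda*t) / k!
lambda*t = 25
= 25^0 * exp(-25) / 0!
= 1 * 1.3888e-11 / 1
= 1.3888e-11

1.3888e-11


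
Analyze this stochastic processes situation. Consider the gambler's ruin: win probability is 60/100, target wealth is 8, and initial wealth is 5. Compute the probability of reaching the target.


Gambler's ruin formula:
r = q/p = 0.4000/0.6000 = 0.6667
P(win) = (1 - r^i)/(1 - r^N)
= (1 - 0.6667^5)/(1 - 0.6667^8)
= 0.9036

0.9036


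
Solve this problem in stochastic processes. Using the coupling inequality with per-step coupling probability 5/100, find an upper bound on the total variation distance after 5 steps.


TV distance bound <= (1-delta)^n
= (1 - 0.0500)^5
= 0.9500^5
= 0.7738

0.7738


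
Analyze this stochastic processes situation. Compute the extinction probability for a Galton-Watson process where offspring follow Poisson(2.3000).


Since mu = 2.3000 > 1, extinction prob q < 1.
Solve s = exp(mu*(s-1)) iteratively.
q = 0.1376

0.1376


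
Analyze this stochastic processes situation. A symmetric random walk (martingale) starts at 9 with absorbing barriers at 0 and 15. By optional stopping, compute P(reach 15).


By optional stopping theorem: E(M at tau) = M(0) = 9
P(hit 15)*15 + P(hit 0)*0 = 9
P(hit 15) = (9 - 0)/(15 - 0) = 3/5 = 0.6000

0.6000


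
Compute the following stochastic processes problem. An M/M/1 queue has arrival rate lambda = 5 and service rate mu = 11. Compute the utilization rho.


rho = lambda/mu
= 5/11
= 0.4545

0.4545


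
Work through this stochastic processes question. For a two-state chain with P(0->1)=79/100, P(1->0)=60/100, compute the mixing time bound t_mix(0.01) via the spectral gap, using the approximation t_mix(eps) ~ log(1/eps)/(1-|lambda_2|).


lambda_2 = |1 - p01 - p10| = |1 - 0.7900 - 0.6000| = 0.3900
t_mix ~ log(1/eps)/(1 - |lambda_2|)
= log(100)/(1 - 0.3900) = 4.6052/0.6100
= 7.5495

7.5495


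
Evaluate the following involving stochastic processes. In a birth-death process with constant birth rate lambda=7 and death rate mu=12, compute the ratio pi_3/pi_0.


For birth-death process, pi_n/pi_0 = (lambda/mu)^n
= (7/12)^3
= 0.1985

0.1985


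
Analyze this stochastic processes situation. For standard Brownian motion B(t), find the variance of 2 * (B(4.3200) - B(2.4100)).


Var(alpha*(B(t)-B(s))) = alpha^2 * (t-s)
= 2^2 * (4.3200 - 2.4100)
= 4 * 1.9100
= 7.6400

7.6400


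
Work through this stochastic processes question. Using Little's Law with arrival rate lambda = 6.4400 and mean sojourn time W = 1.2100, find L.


Little's Law: L = lambda * W
= 6.4400 * 1.2100
= 7.7924

7.7924


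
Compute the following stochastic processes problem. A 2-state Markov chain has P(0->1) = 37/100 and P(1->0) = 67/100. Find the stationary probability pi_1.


Stationary distribution: pi_0 = p10/(p01+p10), pi_1 = p01/(p01+p10)
p01 = 0.3700, p10 = 0.6700
pi_1 = 0.3558

0.3558


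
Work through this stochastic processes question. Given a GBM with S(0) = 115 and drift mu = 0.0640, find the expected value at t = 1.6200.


E[S(t)] = S(0) * exp(mu * t)
= 115 * exp(0.0640 * 1.6200)
= 115 * 1.1092
= 127.5632

127.5632


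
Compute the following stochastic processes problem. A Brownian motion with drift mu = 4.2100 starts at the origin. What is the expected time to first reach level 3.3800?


Expected first passage time = a/mu
= 3.3800/4.2100
= 0.8029

0.8029


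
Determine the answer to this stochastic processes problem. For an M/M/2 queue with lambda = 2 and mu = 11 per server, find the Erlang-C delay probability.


a = lambda/mu = 0.1818
rho = a/c = 0.0909
Erlang-C formula applied:
C(c,a) = 0.0152

0.0152


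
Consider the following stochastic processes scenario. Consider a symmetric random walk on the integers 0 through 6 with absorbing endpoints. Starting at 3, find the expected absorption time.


For symmetric RW on 0,...,N with absorbing barriers, E(i) = i*(N-i)
E(3) = 3 * 3 = 9

9
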